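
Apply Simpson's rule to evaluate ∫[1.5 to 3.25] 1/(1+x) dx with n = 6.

f(x) = 1/(1+x)
a = 1.5, b = 3.25, n = 6
h = (b - a)/n = 0.291667

Simpson's rule: (h/3)[f(x₀) + 4f(x₁) + 2f(x₂) + ... + f(xₙ)]

x_0 = 1.5000, f(x_0) = 0.400000, coefficient = 1
x_1 = 1.7917, f(x_1) = 0.358209, coefficient = 4
x_2 = 2.0833, f(x_2) = 0.324324, coefficient = 2
x_3 = 2.3750, f(x_3) = 0.296296, coefficient = 4
x_4 = 2.6667, f(x_4) = 0.272727, coefficient = 2
x_5 = 2.9583, f(x_5) = 0.252632, coefficient = 4
x_6 = 3.2500, f(x_6) = 0.235294, coefficient = 1

I ≈ (0.291667/3) × 5.457945 = 0.530634
Exact value: 0.530628
Error: 0.000005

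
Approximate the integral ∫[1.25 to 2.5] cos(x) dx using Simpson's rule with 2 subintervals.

f(x) = cos(x)
a = 1.25, b = 2.5, n = 2
h = (b - a)/n = 0.625000

Simpson's rule: (h/3)[f(x₀) + 4f(x₁) + 2f(x₂) + ... + f(xₙ)]

x_0 = 1.2500, f(x_0) = 0.315322, coefficient = 1
x_1 = 1.8750, f(x_1) = -0.299534, coefficient = 4
x_2 = 2.5000, f(x_2) = -0.801144, coefficient = 1

I ≈ (0.625000/3) × -1.683955 = -0.350824
Exact value: -0.350512
Error: 0.000312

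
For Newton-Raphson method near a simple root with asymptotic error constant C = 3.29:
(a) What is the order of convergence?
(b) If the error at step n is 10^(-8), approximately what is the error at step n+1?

(a) Newton-Raphson has quadratic (order 2) convergence near simple roots.
    This means |e_{n+1}| ≈ C|e_n|².

(b) With |e_n| = 10^(-8) and C = 3.29:
    |e_{n+1}| ≈ 3.29 × (10^(-8))² = 3.29 × 10^(-16)

(a) 2 (quadratic); (b) |e_{n+1}| ≈ 3.290e-16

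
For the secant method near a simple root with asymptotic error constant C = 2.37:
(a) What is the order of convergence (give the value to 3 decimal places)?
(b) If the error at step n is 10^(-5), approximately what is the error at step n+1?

(a) Secant method has superlinear convergence with order φ = (1+√5)/2 ≈ 1.618.
    This means |e_{n+1}| ≈ C|e_n|^1.618.

(b) With |e_n| = 10^(-5) and C = 2.37:
    |e_{n+1}| ≈ 2.37 × (10^(-5))^1.618 = 2.37 × 10^(-8.09)

(a) ≈ 1.618 (golden ratio); (b) |e_{n+1}| ≈ 1.926e-08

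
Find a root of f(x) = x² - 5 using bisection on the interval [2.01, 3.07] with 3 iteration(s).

f(x) = x² - 5
Initial interval: [2.01, 3.07]

Iteration 1:
  c_1 = (2.010000 + 3.070000)/2 = 2.540000
  f(c_1) = f(2.540000) = 1.451600
  f(a) × f(c) < 0, new interval: [2.010000, 2.540000]
Iteration 2:
  c_2 = (2.010000 + 2.540000)/2 = 2.275000
  f(c_2) = f(2.275000) = 0.175625
  f(a) × f(c) < 0, new interval: [2.010000, 2.275000]
Iteration 3:
  c_3 = (2.010000 + 2.275000)/2 = 2.142500
  f(c_3) = f(2.142500) = -0.409694
  f(a) × f(c) ≥ 0, new interval: [2.142500, 2.275000]

After 3 iteration(s), the approximation is c_3 = 2.142500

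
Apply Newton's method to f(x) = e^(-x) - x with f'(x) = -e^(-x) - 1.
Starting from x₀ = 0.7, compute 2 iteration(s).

f(x) = e^(-x) - x
f'(x) = -e^(-x) - 1
x₀ = 0.7

Newton-Raphson formula: x_{n+1} = x_n - f(x_n)/f'(x_n)

Iteration 1:
  f(0.700000) = -0.203415
  f'(0.700000) = -1.496585
  x_1 = 0.700000 - (-0.203415)/(-1.496585) = 0.564081
Iteration 2:
  f(0.564081) = 0.004802
  f'(0.564081) = -1.568883
  x_2 = 0.564081 - 0.004802/(-1.568883) = 0.567142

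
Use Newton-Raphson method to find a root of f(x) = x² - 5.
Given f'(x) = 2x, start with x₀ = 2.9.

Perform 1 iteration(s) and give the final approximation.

f(x) = x² - 5
f'(x) = 2x
x₀ = 2.9

Newton-Raphson formula: x_{n+1} = x_n - f(x_n)/f'(x_n)

Iteration 1:
  f(2.900000) = 3.410000
  f'(2.900000) = 5.800000
  x_1 = 2.900000 - 3.410000/5.800000 = 2.312069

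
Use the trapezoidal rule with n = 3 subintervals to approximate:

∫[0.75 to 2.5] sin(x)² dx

f(x) = sin(x)²
a = 0.75, b = 2.5, n = 3
h = (b - a)/n = 0.583333

Trapezoidal rule: (h/2)[f(x₀) + 2f(x₁) + 2f(x₂) + ... + f(xₙ)]

x_0 = 0.7500, f(x_0) = 0.464631, coefficient = 1
x_1 = 1.3333, f(x_1) = 0.944663, coefficient = 2
x_2 = 1.9167, f(x_2) = 0.885068, coefficient = 2
x_3 = 2.5000, f(x_3) = 0.358169, coefficient = 1

I ≈ (0.583333/2) × 4.482264 = 1.307327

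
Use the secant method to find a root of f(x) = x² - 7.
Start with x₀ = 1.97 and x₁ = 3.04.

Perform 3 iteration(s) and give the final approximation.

f(x) = x² - 7
x₀ = 1.97, x₁ = 3.04

Secant formula: x_{n+1} = x_n - f(x_n)(x_n - x_{n-1})/(f(x_n) - f(x_{n-1}))

Iteration 1:
  f(1.970000) = -3.119100
  f(3.040000) = 2.241600
  x_2 = 3.040000 - 2.241600×(3.040000 - 1.970000)/(2.241600 - (-3.119100))
       = 2.592575
Iteration 2:
  f(3.040000) = 2.241600
  f(2.592575) = -0.278556
  x_3 = 2.592575 - (-0.278556)×(2.592575 - 3.040000)/(-0.278556 - 2.241600)
       = 2.642029
Iteration 3:
  f(2.592575) = -0.278556
  f(2.642029) = -0.019681
  x_4 = 2.642029 - (-0.019681)×(2.642029 - 2.592575)/(-0.019681 - (-0.278556))
       = 2.645789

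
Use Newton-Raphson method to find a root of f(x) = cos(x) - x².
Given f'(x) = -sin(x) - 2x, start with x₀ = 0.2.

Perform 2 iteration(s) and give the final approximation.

f(x) = cos(x) - x²
f'(x) = -sin(x) - 2x
x₀ = 0.2

Newton-Raphson formula: x_{n+1} = x_n - f(x_n)/f'(x_n)

Iteration 1:
  f(0.200000) = 0.940067
  f'(0.200000) = -0.598669
  x_1 = 0.200000 - 0.940067/(-0.598669) = 1.770260
Iteration 2:
  f(1.770260) = -3.331965
  f'(1.770260) = -4.520693
  x_2 = 1.770260 - (-3.331965)/(-4.520693) = 1.033213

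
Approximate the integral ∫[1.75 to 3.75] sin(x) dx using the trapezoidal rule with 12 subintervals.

f(x) = sin(x)
a = 1.75, b = 3.75, n = 12
h = (b - a)/n = 0.166667

Trapezoidal rule: (h/2)[f(x₀) + 2f(x₁) + 2f(x₂) + ... + f(xₙ)]

x_0 = 1.7500, f(x_0) = 0.983986, coefficient = 1
x_1 = 1.9167, f(x_1) = 0.940781, coefficient = 2
x_2 = 2.0833, f(x_2) = 0.871503, coefficient = 2
x_3 = 2.2500, f(x_3) = 0.778073, coefficient = 2
x_4 = 2.4167, f(x_4) = 0.663080, coefficient = 2
x_5 = 2.5833, f(x_5) = 0.529711, coefficient = 2
x_6 = 2.7500, f(x_6) = 0.381661, coefficient = 2
x_7 = 2.9167, f(x_7) = 0.223034, coefficient = 2
x_8 = 3.0833, f(x_8) = 0.058226, coefficient = 2
x_9 = 3.2500, f(x_9) = -0.108195, coefficient = 2
x_10 = 3.4167, f(x_10) = -0.271618, coefficient = 2
x_11 = 3.5833, f(x_11) = -0.427514, coefficient = 2
x_12 = 3.7500, f(x_12) = -0.571561, coefficient = 1

I ≈ (0.166667/2) × 7.689909 = 0.640826
Exact value: 0.642313
Error: 0.001488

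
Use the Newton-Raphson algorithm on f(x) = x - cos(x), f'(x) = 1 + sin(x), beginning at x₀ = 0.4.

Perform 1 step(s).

f(x) = x - cos(x)
f'(x) = 1 + sin(x)
x₀ = 0.4

Newton-Raphson formula: x_{n+1} = x_n - f(x_n)/f'(x_n)

Iteration 1:
  f(0.400000) = -0.521061
  f'(0.400000) = 1.389418
  x_1 = 0.400000 - (-0.521061)/1.389418 = 0.775021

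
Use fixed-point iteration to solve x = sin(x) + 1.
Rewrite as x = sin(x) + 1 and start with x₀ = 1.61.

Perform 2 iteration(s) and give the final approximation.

Equation: x = sin(x) + 1
Fixed-point form: x = sin(x) + 1
x₀ = 1.61

x_1 = g(1.610000) = 1.999232
x_2 = g(1.999232) = 1.909617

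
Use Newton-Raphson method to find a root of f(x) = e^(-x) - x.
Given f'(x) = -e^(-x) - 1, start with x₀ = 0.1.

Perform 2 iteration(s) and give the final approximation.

f(x) = e^(-x) - x
f'(x) = -e^(-x) - 1
x₀ = 0.1

Newton-Raphson formula: x_{n+1} = x_n - f(x_n)/f'(x_n)

Iteration 1:
  f(0.100000) = 0.804837
  f'(0.100000) = -1.904837
  x_1 = 0.100000 - 0.804837/(-1.904837) = 0.522523
Iteration 2:
  f(0.522523) = 0.070500
  f'(0.522523) = -1.593023
  x_2 = 0.522523 - 0.070500/(-1.593023) = 0.566778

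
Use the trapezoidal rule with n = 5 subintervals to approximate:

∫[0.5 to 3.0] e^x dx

f(x) = e^x
a = 0.5, b = 3.0, n = 5
h = (b - a)/n = 0.500000

Trapezoidal rule: (h/2)[f(x₀) + 2f(x₁) + 2f(x₂) + ... + f(xₙ)]

x_0 = 0.5000, f(x_0) = 1.648721, coefficient = 1
x_1 = 1.0000, f(x_1) = 2.718282, coefficient = 2
x_2 = 1.5000, f(x_2) = 4.481689, coefficient = 2
x_3 = 2.0000, f(x_3) = 7.389056, coefficient = 2
x_4 = 2.5000, f(x_4) = 12.182494, coefficient = 2
x_5 = 3.0000, f(x_5) = 20.085537, coefficient = 1

I ≈ (0.500000/2) × 75.277300 = 18.819325
Exact value: 18.436816
Error: 0.382509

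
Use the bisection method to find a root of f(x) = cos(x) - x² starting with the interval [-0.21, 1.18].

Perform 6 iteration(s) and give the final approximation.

f(x) = cos(x) - x²
Initial interval: [-0.21, 1.18]

Iteration 1:
  c_1 = (-0.210000 + 1.180000)/2 = 0.485000
  f(c_1) = f(0.485000) = 0.649450
  f(a) × f(c) ≥ 0, new interval: [0.485000, 1.180000]
Iteration 2:
  c_2 = (0.485000 + 1.180000)/2 = 0.832500
  f(c_2) = f(0.832500) = -0.020027
  f(a) × f(c) < 0, new interval: [0.485000, 0.832500]
Iteration 3:
  c_3 = (0.485000 + 0.832500)/2 = 0.658750
  f(c_3) = f(0.658750) = 0.356806
  f(a) × f(c) ≥ 0, new interval: [0.658750, 0.832500]
Iteration 4:
  c_4 = (0.658750 + 0.832500)/2 = 0.745625
  f(c_4) = f(0.745625) = 0.178707
  f(a) × f(c) ≥ 0, new interval: [0.745625, 0.832500]
Iteration 5:
  c_5 = (0.745625 + 0.832500)/2 = 0.789062
  f(c_5) = f(0.789062) = 0.081891
  f(a) × f(c) ≥ 0, new interval: [0.789062, 0.832500]
Iteration 6:
  c_6 = (0.789062 + 0.832500)/2 = 0.810781
  f(c_6) = f(0.810781) = 0.031566
  f(a) × f(c) ≥ 0, new interval: [0.810781, 0.832500]

After 6 iteration(s), the approximation is c_6 = 0.810781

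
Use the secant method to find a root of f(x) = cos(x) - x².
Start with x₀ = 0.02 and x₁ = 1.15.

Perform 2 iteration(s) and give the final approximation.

f(x) = cos(x) - x²
x₀ = 0.02, x₁ = 1.15

Secant formula: x_{n+1} = x_n - f(x_n)(x_n - x_{n-1})/(f(x_n) - f(x_{n-1}))

Iteration 1:
  f(0.020000) = 0.999400
  f(1.150000) = -0.914013
  x_2 = 1.150000 - (-0.914013)×(1.150000 - 0.020000)/(-0.914013 - 0.999400)
       = 0.610214
Iteration 2:
  f(1.150000) = -0.914013
  f(0.610214) = 0.447165
  x_3 = 0.610214 - 0.447165×(0.610214 - 1.150000)/(0.447165 - (-0.914013))
       = 0.787541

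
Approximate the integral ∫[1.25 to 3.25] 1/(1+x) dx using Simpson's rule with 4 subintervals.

f(x) = 1/(1+x)
a = 1.25, b = 3.25, n = 4
h = (b - a)/n = 0.500000

Simpson's rule: (h/3)[f(x₀) + 4f(x₁) + 2f(x₂) + ... + f(xₙ)]

x_0 = 1.2500, f(x_0) = 0.444444, coefficient = 1
x_1 = 1.7500, f(x_1) = 0.363636, coefficient = 4
x_2 = 2.2500, f(x_2) = 0.307692, coefficient = 2
x_3 = 2.7500, f(x_3) = 0.266667, coefficient = 4
x_4 = 3.2500, f(x_4) = 0.235294, coefficient = 1

I ≈ (0.500000/3) × 3.816335 = 0.636056
Exact value: 0.635989
Error: 0.000067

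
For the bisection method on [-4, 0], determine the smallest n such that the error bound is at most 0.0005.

We need (b-a)/2^n ≤ 0.0005
(0 - (-4))/2^n ≤ 0.0005
4/2^n ≤ 0.0005
2^n ≥ 8000
n ≥ log₂(8000) = 12.97
n ≥ 13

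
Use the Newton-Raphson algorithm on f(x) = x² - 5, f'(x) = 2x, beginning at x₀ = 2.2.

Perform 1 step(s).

f(x) = x² - 5
f'(x) = 2x
x₀ = 2.2

Newton-Raphson formula: x_{n+1} = x_n - f(x_n)/f'(x_n)

Iteration 1:
  f(2.200000) = -0.160000
  f'(2.200000) = 4.400000
  x_1 = 2.200000 - (-0.160000)/4.400000 = 2.236364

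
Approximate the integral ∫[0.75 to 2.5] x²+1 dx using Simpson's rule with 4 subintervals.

f(x) = x²+1
a = 0.75, b = 2.5, n = 4
h = (b - a)/n = 0.437500

Simpson's rule: (h/3)[f(x₀) + 4f(x₁) + 2f(x₂) + ... + f(xₙ)]

x_0 = 0.7500, f(x_0) = 1.562500, coefficient = 1
x_1 = 1.1875, f(x_1) = 2.410156, coefficient = 4
x_2 = 1.6250, f(x_2) = 3.640625, coefficient = 2
x_3 = 2.0625, f(x_3) = 5.253906, coefficient = 4
x_4 = 2.5000, f(x_4) = 7.250000, coefficient = 1

I ≈ (0.437500/3) × 46.750000 = 6.817708
Exact value: 6.817708
Error: 0.000000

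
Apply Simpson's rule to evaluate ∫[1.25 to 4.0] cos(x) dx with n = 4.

f(x) = cos(x)
a = 1.25, b = 4.0, n = 4
h = (b - a)/n = 0.687500

Simpson's rule: (h/3)[f(x₀) + 4f(x₁) + 2f(x₂) + ... + f(xₙ)]

x_0 = 1.2500, f(x_0) = 0.315322, coefficient = 1
x_1 = 1.9375, f(x_1) = -0.358540, coefficient = 4
x_2 = 2.6250, f(x_2) = -0.869507, coefficient = 2
x_3 = 3.3125, f(x_3) = -0.985431, coefficient = 4
x_4 = 4.0000, f(x_4) = -0.653644, coefficient = 1

I ≈ (0.687500/3) × -7.453220 = -1.708030
Exact value: -1.705787
Error: 0.002242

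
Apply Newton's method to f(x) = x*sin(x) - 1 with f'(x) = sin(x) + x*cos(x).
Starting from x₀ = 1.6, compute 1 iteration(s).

f(x) = x*sin(x) - 1
f'(x) = sin(x) + x*cos(x)
x₀ = 1.6

Newton-Raphson formula: x_{n+1} = x_n - f(x_n)/f'(x_n)

Iteration 1:
  f(1.600000) = 0.599318
  f'(1.600000) = 0.952854
  x_1 = 1.600000 - 0.599318/0.952854 = 0.971029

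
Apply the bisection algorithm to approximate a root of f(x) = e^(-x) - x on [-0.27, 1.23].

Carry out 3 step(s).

f(x) = e^(-x) - x
Initial interval: [-0.27, 1.23]

Iteration 1:
  c_1 = (-0.270000 + 1.230000)/2 = 0.480000
  f(c_1) = f(0.480000) = 0.138783
  f(a) × f(c) ≥ 0, new interval: [0.480000, 1.230000]
Iteration 2:
  c_2 = (0.480000 + 1.230000)/2 = 0.855000
  f(c_2) = f(0.855000) = -0.429717
  f(a) × f(c) < 0, new interval: [0.480000, 0.855000]
Iteration 3:
  c_3 = (0.480000 + 0.855000)/2 = 0.667500
  f(c_3) = f(0.667500) = -0.154511
  f(a) × f(c) < 0, new interval: [0.480000, 0.667500]

After 3 iteration(s), the approximation is c_3 = 0.667500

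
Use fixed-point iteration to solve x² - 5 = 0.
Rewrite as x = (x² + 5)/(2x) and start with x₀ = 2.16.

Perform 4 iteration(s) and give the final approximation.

Equation: x² - 5 = 0
Fixed-point form: x = (x² + 5)/(2x)
x₀ = 2.16

x_1 = g(2.160000) = 2.237407
x_2 = g(2.237407) = 2.236068
x_3 = g(2.236068) = 2.236068
x_4 = g(2.236068) = 2.236068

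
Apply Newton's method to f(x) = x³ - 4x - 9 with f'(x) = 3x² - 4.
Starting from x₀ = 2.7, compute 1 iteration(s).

f(x) = x³ - 4x - 9
f'(x) = 3x² - 4
x₀ = 2.7

Newton-Raphson formula: x_{n+1} = x_n - f(x_n)/f'(x_n)

Iteration 1:
  f(2.700000) = -0.117000
  f'(2.700000) = 17.870000
  x_1 = 2.700000 - (-0.117000)/17.870000 = 2.706547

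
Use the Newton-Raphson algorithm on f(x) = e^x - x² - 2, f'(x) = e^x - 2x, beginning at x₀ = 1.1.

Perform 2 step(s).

f(x) = e^x - x² - 2
f'(x) = e^x - 2x
x₀ = 1.1

Newton-Raphson formula: x_{n+1} = x_n - f(x_n)/f'(x_n)

Iteration 1:
  f(1.100000) = -0.205834
  f'(1.100000) = 0.804166
  x_1 = 1.100000 - (-0.205834)/0.804166 = 1.355960
Iteration 2:
  f(1.355960) = 0.041856
  f'(1.355960) = 1.168564
  x_2 = 1.355960 - 0.041856/1.168564 = 1.320141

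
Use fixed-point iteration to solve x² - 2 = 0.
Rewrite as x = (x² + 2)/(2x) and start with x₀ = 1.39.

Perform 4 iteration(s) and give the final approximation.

Equation: x² - 2 = 0
Fixed-point form: x = (x² + 2)/(2x)
x₀ = 1.39

x_1 = g(1.390000) = 1.414424
x_2 = g(1.414424) = 1.414214
x_3 = g(1.414214) = 1.414214
x_4 = g(1.414214) = 1.414214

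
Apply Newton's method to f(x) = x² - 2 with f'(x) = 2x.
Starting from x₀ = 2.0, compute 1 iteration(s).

f(x) = x² - 2
f'(x) = 2x
x₀ = 2.0

Newton-Raphson formula: x_{n+1} = x_n - f(x_n)/f'(x_n)

Iteration 1:
  f(2.000000) = 2.000000
  f'(2.000000) = 4.000000
  x_1 = 2.000000 - 2.000000/4.000000 = 1.500000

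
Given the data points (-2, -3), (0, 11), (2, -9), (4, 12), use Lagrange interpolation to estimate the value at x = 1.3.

Lagrange interpolation formula:
P(x) = Σ yᵢ × Lᵢ(x)
where Lᵢ(x) = Π_{j≠i} (x - xⱼ)/(xᵢ - xⱼ)

L_0(1.3) = (1.3 - 0)/(-2 - 0) × (1.3 - 2)/(-2 - 2) × (1.3 - 4)/(-2 - 4) = -0.051187
L_1(1.3) = (1.3 - (-2))/(0 - (-2)) × (1.3 - 2)/(0 - 2) × (1.3 - 4)/(0 - 4) = 0.389812
L_2(1.3) = (1.3 - (-2))/(2 - (-2)) × (1.3 - 0)/(2 - 0) × (1.3 - 4)/(2 - 4) = 0.723938
L_3(1.3) = (1.3 - (-2))/(4 - (-2)) × (1.3 - 0)/(4 - 0) × (1.3 - 2)/(4 - 2) = -0.062562

P(1.3) = (-3)×L_0(1.3) + 11×L_1(1.3) + (-9)×L_2(1.3) + 12×L_3(1.3)
P(1.3) = -2.824688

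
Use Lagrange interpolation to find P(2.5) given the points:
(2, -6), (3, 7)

Lagrange interpolation formula:
P(x) = Σ yᵢ × Lᵢ(x)
where Lᵢ(x) = Π_{j≠i} (x - xⱼ)/(xᵢ - xⱼ)

L_0(2.5) = (2.5 - 3)/(2 - 3) = 0.500000
L_1(2.5) = (2.5 - 2)/(3 - 2) = 0.500000

P(2.5) = (-6)×L_0(2.5) + 7×L_1(2.5)
P(2.5) = 0.500000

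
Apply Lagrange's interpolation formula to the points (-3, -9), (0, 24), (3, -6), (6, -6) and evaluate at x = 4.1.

Lagrange interpolation formula:
P(x) = Σ yᵢ × Lᵢ(x)
where Lᵢ(x) = Π_{j≠i} (x - xⱼ)/(xᵢ - xⱼ)

L_0(4.1) = (4.1 - 0)/(-3 - 0) × (4.1 - 3)/(-3 - 3) × (4.1 - 6)/(-3 - 6) = 0.052895
L_1(4.1) = (4.1 - (-3))/(0 - (-3)) × (4.1 - 3)/(0 - 3) × (4.1 - 6)/(0 - 6) = -0.274796
L_2(4.1) = (4.1 - (-3))/(3 - (-3)) × (4.1 - 0)/(3 - 0) × (4.1 - 6)/(3 - 6) = 1.024241
L_3(4.1) = (4.1 - (-3))/(6 - (-3)) × (4.1 - 0)/(6 - 0) × (4.1 - 3)/(6 - 3) = 0.197660

P(4.1) = (-9)×L_0(4.1) + 24×L_1(4.1) + (-6)×L_2(4.1) + (-6)×L_3(4.1)
P(4.1) = -14.402574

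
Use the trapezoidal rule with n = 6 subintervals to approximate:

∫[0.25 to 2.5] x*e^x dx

f(x) = x*e^x
a = 0.25, b = 2.5, n = 6
h = (b - a)/n = 0.375000

Trapezoidal rule: (h/2)[f(x₀) + 2f(x₁) + 2f(x₂) + ... + f(xₙ)]

x_0 = 0.2500, f(x_0) = 0.321006, coefficient = 1
x_1 = 0.6250, f(x_1) = 1.167654, coefficient = 2
x_2 = 1.0000, f(x_2) = 2.718282, coefficient = 2
x_3 = 1.3750, f(x_3) = 5.438230, coefficient = 2
x_4 = 1.7500, f(x_4) = 10.070555, coefficient = 2
x_5 = 2.1250, f(x_5) = 17.792407, coefficient = 2
x_6 = 2.5000, f(x_6) = 30.456235, coefficient = 1

I ≈ (0.375000/2) × 105.151497 = 19.715906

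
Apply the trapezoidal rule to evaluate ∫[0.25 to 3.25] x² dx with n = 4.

f(x) = x²
a = 0.25, b = 3.25, n = 4
h = (b - a)/n = 0.750000

Trapezoidal rule: (h/2)[f(x₀) + 2f(x₁) + 2f(x₂) + ... + f(xₙ)]

x_0 = 0.2500, f(x_0) = 0.062500, coefficient = 1
x_1 = 1.0000, f(x_1) = 1.000000, coefficient = 2
x_2 = 1.7500, f(x_2) = 3.062500, coefficient = 2
x_3 = 2.5000, f(x_3) = 6.250000, coefficient = 2
x_4 = 3.2500, f(x_4) = 10.562500, coefficient = 1

I ≈ (0.750000/2) × 31.250000 = 11.718750
Exact value: 11.437500
Error: 0.281250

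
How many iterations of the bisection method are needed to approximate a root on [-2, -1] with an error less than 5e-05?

We need (b-a)/2^n ≤ 5e-05
(-1 - (-2))/2^n ≤ 5e-05
1/2^n ≤ 5e-05
2^n ≥ 20000
n ≥ log₂(20000) = 14.29
n ≥ 15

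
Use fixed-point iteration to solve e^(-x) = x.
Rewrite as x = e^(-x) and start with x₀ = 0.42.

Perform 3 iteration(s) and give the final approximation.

Equation: e^(-x) = x
Fixed-point form: x = e^(-x)
x₀ = 0.42

x_1 = g(0.420000) = 0.657047
x_2 = g(0.657047) = 0.518380
x_3 = g(0.518380) = 0.595484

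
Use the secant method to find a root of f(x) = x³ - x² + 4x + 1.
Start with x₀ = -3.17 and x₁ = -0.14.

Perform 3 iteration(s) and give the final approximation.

f(x) = x³ - x² + 4x + 1
x₀ = -3.17, x₁ = -0.14

Secant formula: x_{n+1} = x_n - f(x_n)(x_n - x_{n-1})/(f(x_n) - f(x_{n-1}))

Iteration 1:
  f(-3.170000) = -53.583913
  f(-0.140000) = 0.417656
  x_2 = -0.140000 - 0.417656×(-0.140000 - (-3.170000))/(0.417656 - (-53.583913))
       = -0.163434
Iteration 2:
  f(-0.140000) = 0.417656
  f(-0.163434) = 0.315186
  x_3 = -0.163434 - 0.315186×(-0.163434 - (-0.140000))/(0.315186 - 0.417656)
       = -0.235516
Iteration 3:
  f(-0.163434) = 0.315186
  f(-0.235516) = -0.010596
  x_4 = -0.235516 - (-0.010596)×(-0.235516 - (-0.163434))/(-0.010596 - 0.315186)
       = -0.233172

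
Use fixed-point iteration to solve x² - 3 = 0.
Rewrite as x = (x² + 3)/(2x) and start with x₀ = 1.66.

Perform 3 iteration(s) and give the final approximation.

Equation: x² - 3 = 0
Fixed-point form: x = (x² + 3)/(2x)
x₀ = 1.66

x_1 = g(1.660000) = 1.733614
x_2 = g(1.733614) = 1.732052
x_3 = g(1.732052) = 1.732051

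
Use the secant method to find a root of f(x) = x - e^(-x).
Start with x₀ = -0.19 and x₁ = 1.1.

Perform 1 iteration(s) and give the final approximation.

f(x) = x - e^(-x)
x₀ = -0.19, x₁ = 1.1

Secant formula: x_{n+1} = x_n - f(x_n)(x_n - x_{n-1})/(f(x_n) - f(x_{n-1}))

Iteration 1:
  f(-0.190000) = -1.399250
  f(1.100000) = 0.767129
  x_2 = 1.100000 - 0.767129×(1.100000 - (-0.190000))/(0.767129 - (-1.399250))
       = 0.643202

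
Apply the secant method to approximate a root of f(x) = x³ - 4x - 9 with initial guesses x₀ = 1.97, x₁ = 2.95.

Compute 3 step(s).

f(x) = x³ - 4x - 9
x₀ = 1.97, x₁ = 2.95

Secant formula: x_{n+1} = x_n - f(x_n)(x_n - x_{n-1})/(f(x_n) - f(x_{n-1}))

Iteration 1:
  f(1.970000) = -9.234627
  f(2.950000) = 4.872375
  x_2 = 2.950000 - 4.872375×(2.950000 - 1.970000)/(4.872375 - (-9.234627))
       = 2.611521
Iteration 2:
  f(2.950000) = 4.872375
  f(2.611521) = -1.635405
  x_3 = 2.611521 - (-1.635405)×(2.611521 - 2.950000)/(-1.635405 - 4.872375)
       = 2.696581
Iteration 3:
  f(2.611521) = -1.635405
  f(2.696581) = -0.178010
  x_4 = 2.696581 - (-0.178010)×(2.696581 - 2.611521)/(-0.178010 - (-1.635405))
       = 2.706970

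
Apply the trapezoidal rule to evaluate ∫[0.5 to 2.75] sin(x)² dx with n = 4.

f(x) = sin(x)²
a = 0.5, b = 2.75, n = 4
h = (b - a)/n = 0.562500

Trapezoidal rule: (h/2)[f(x₀) + 2f(x₁) + 2f(x₂) + ... + f(xₙ)]

x_0 = 0.5000, f(x_0) = 0.229849, coefficient = 1
x_1 = 1.0625, f(x_1) = 0.763133, coefficient = 2
x_2 = 1.6250, f(x_2) = 0.997065, coefficient = 2
x_3 = 2.1875, f(x_3) = 0.665512, coefficient = 2
x_4 = 2.7500, f(x_4) = 0.145665, coefficient = 1

I ≈ (0.562500/2) × 5.226934 = 1.470075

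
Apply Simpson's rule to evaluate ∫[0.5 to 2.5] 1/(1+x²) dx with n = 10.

f(x) = 1/(1+x²)
a = 0.5, b = 2.5, n = 10
h = (b - a)/n = 0.200000

Simpson's rule: (h/3)[f(x₀) + 4f(x₁) + 2f(x₂) + ... + f(xₙ)]

x_0 = 0.5000, f(x_0) = 0.800000, coefficient = 1
x_1 = 0.7000, f(x_1) = 0.671141, coefficient = 4
x_2 = 0.9000, f(x_2) = 0.552486, coefficient = 2
x_3 = 1.1000, f(x_3) = 0.452489, coefficient = 4
x_4 = 1.3000, f(x_4) = 0.371747, coefficient = 2
x_5 = 1.5000, f(x_5) = 0.307692, coefficient = 4
x_6 = 1.7000, f(x_6) = 0.257069, coefficient = 2
x_7 = 1.9000, f(x_7) = 0.216920, coefficient = 4
x_8 = 2.1000, f(x_8) = 0.184843, coefficient = 2
x_9 = 2.3000, f(x_9) = 0.158983, coefficient = 4
x_10 = 2.5000, f(x_10) = 0.137931, coefficient = 1

I ≈ (0.200000/3) × 10.899119 = 0.726608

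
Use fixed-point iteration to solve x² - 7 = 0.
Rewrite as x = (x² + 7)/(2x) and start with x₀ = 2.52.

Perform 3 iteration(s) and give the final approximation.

Equation: x² - 7 = 0
Fixed-point form: x = (x² + 7)/(2x)
x₀ = 2.52

x_1 = g(2.520000) = 2.648889
x_2 = g(2.648889) = 2.645753
x_3 = g(2.645753) = 2.645751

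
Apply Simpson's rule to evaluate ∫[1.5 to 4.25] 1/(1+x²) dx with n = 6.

f(x) = 1/(1+x²)
a = 1.5, b = 4.25, n = 6
h = (b - a)/n = 0.458333

Simpson's rule: (h/3)[f(x₀) + 4f(x₁) + 2f(x₂) + ... + f(xₙ)]

x_0 = 1.5000, f(x_0) = 0.307692, coefficient = 1
x_1 = 1.9583, f(x_1) = 0.206822, coefficient = 4
x_2 = 2.4167, f(x_2) = 0.146193, coefficient = 2
x_3 = 2.8750, f(x_3) = 0.107926, coefficient = 4
x_4 = 3.3333, f(x_4) = 0.082569, coefficient = 2
x_5 = 3.7917, f(x_5) = 0.065033, coefficient = 4
x_6 = 4.2500, f(x_6) = 0.052459, coefficient = 1

I ≈ (0.458333/3) × 2.336800 = 0.357011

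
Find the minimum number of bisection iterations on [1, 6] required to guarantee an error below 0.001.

We need (b-a)/2^n ≤ 0.001
(6 - 1)/2^n ≤ 0.001
5/2^n ≤ 0.001
2^n ≥ 5000
n ≥ log₂(5000) = 12.29
n ≥ 13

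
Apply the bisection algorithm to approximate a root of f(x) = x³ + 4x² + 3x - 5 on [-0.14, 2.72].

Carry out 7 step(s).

f(x) = x³ + 4x² + 3x - 5
Initial interval: [-0.14, 2.72]

Iteration 1:
  c_1 = (-0.140000 + 2.720000)/2 = 1.290000
  f(c_1) = f(1.290000) = 7.673089
  f(a) × f(c) < 0, new interval: [-0.140000, 1.290000]
Iteration 2:
  c_2 = (-0.140000 + 1.290000)/2 = 0.575000
  f(c_2) = f(0.575000) = -1.762391
  f(a) × f(c) ≥ 0, new interval: [0.575000, 1.290000]
Iteration 3:
  c_3 = (0.575000 + 1.290000)/2 = 0.932500
  f(c_3) = f(0.932500) = 2.086586
  f(a) × f(c) < 0, new interval: [0.575000, 0.932500]
Iteration 4:
  c_4 = (0.575000 + 0.932500)/2 = 0.753750
  f(c_4) = f(0.753750) = -0.037959
  f(a) × f(c) ≥ 0, new interval: [0.753750, 0.932500]
Iteration 5:
  c_5 = (0.753750 + 0.932500)/2 = 0.843125
  f(c_5) = f(0.843125) = 0.972158
  f(a) × f(c) < 0, new interval: [0.753750, 0.843125]
Iteration 6:
  c_6 = (0.753750 + 0.843125)/2 = 0.798437
  f(c_6) = f(0.798437) = 0.454328
  f(a) × f(c) < 0, new interval: [0.753750, 0.798437]
Iteration 7:
  c_7 = (0.753750 + 0.798437)/2 = 0.776094
  f(c_7) = f(0.776094) = 0.205025
  f(a) × f(c) < 0, new interval: [0.753750, 0.776094]

After 7 iteration(s), the approximation is c_7 = 0.776094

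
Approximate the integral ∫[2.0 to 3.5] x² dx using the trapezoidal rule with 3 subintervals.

f(x) = x²
a = 2.0, b = 3.5, n = 3
h = (b - a)/n = 0.500000

Trapezoidal rule: (h/2)[f(x₀) + 2f(x₁) + 2f(x₂) + ... + f(xₙ)]

x_0 = 2.0000, f(x_0) = 4.000000, coefficient = 1
x_1 = 2.5000, f(x_1) = 6.250000, coefficient = 2
x_2 = 3.0000, f(x_2) = 9.000000, coefficient = 2
x_3 = 3.5000, f(x_3) = 12.250000, coefficient = 1

I ≈ (0.500000/2) × 46.750000 = 11.687500
Exact value: 11.625000
Error: 0.062500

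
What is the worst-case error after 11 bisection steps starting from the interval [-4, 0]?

Bisection error bound: |error| ≤ (b-a)/2^n
|error| ≤ (0 - (-4))/2^11 = 4/2^11
|error| ≤ 0.0019531250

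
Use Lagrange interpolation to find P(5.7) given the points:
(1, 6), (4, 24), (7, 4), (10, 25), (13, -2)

Lagrange interpolation formula:
P(x) = Σ yᵢ × Lᵢ(x)
where Lᵢ(x) = Π_{j≠i} (x - xⱼ)/(xᵢ - xⱼ)

L_0(5.7) = (5.7 - 4)/(1 - 4) × (5.7 - 7)/(1 - 7) × (5.7 - 10)/(1 - 10) × (5.7 - 13)/(1 - 13) = -0.035685
L_1(5.7) = (5.7 - 1)/(4 - 1) × (5.7 - 7)/(4 - 7) × (5.7 - 10)/(4 - 10) × (5.7 - 13)/(4 - 13) = 0.394636
L_2(5.7) = (5.7 - 1)/(7 - 1) × (5.7 - 4)/(7 - 4) × (5.7 - 10)/(7 - 10) × (5.7 - 13)/(7 - 13) = 0.774093
L_3(5.7) = (5.7 - 1)/(10 - 1) × (5.7 - 4)/(10 - 4) × (5.7 - 7)/(10 - 7) × (5.7 - 13)/(10 - 13) = -0.156019
L_4(5.7) = (5.7 - 1)/(13 - 1) × (5.7 - 4)/(13 - 4) × (5.7 - 7)/(13 - 7) × (5.7 - 10)/(13 - 10) = 0.022975

P(5.7) = 6×L_0(5.7) + 24×L_1(5.7) + 4×L_2(5.7) + 25×L_3(5.7) + (-2)×L_4(5.7)
P(5.7) = 8.407096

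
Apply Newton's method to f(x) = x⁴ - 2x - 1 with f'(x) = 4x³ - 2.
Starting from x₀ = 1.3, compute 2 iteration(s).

f(x) = x⁴ - 2x - 1
f'(x) = 4x³ - 2
x₀ = 1.3

Newton-Raphson formula: x_{n+1} = x_n - f(x_n)/f'(x_n)

Iteration 1:
  f(1.300000) = -0.743900
  f'(1.300000) = 6.788000
  x_1 = 1.300000 - (-0.743900)/6.788000 = 1.409590
Iteration 2:
  f(1.409590) = 0.128771
  f'(1.409590) = 9.203116
  x_2 = 1.409590 - 0.128771/9.203116 = 1.395598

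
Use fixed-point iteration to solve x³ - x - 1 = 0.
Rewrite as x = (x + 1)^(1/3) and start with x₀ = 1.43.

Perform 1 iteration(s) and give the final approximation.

Equation: x³ - x - 1 = 0
Fixed-point form: x = (x + 1)^(1/3)
x₀ = 1.43

x_1 = g(1.430000) = 1.344421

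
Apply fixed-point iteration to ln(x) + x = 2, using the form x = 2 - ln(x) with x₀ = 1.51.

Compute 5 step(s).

Equation: ln(x) + x = 2
Fixed-point form: x = 2 - ln(x)
x₀ = 1.51

x_1 = g(1.510000) = 1.587890
x_2 = g(1.587890) = 1.537594
x_3 = g(1.537594) = 1.569781
x_4 = g(1.569781) = 1.549064
x_5 = g(1.549064) = 1.562349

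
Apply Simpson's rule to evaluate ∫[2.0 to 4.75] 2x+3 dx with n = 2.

f(x) = 2x+3
a = 2.0, b = 4.75, n = 2
h = (b - a)/n = 1.375000

Simpson's rule: (h/3)[f(x₀) + 4f(x₁) + 2f(x₂) + ... + f(xₙ)]

x_0 = 2.0000, f(x_0) = 7.000000, coefficient = 1
x_1 = 3.3750, f(x_1) = 9.750000, coefficient = 4
x_2 = 4.7500, f(x_2) = 12.500000, coefficient = 1

I ≈ (1.375000/3) × 58.500000 = 26.812500
Exact value: 26.812500
Error: 0.000000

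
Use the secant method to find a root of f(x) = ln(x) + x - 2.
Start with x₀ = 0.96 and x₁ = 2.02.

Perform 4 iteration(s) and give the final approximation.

f(x) = ln(x) + x - 2
x₀ = 0.96, x₁ = 2.02

Secant formula: x_{n+1} = x_n - f(x_n)(x_n - x_{n-1})/(f(x_n) - f(x_{n-1}))

Iteration 1:
  f(0.960000) = -1.080822
  f(2.020000) = 0.723098
  x_2 = 2.020000 - 0.723098×(2.020000 - 0.960000)/(0.723098 - (-1.080822))
       = 1.595101
Iteration 2:
  f(2.020000) = 0.723098
  f(1.595101) = 0.062038
  x_3 = 1.595101 - 0.062038×(1.595101 - 2.020000)/(0.062038 - 0.723098)
       = 1.555226
Iteration 3:
  f(1.595101) = 0.062038
  f(1.555226) = -0.003154
  x_4 = 1.555226 - (-0.003154)×(1.555226 - 1.595101)/(-0.003154 - 0.062038)
       = 1.557155
Iteration 4:
  f(1.555226) = -0.003154
  f(1.557155) = 0.000015
  x_5 = 1.557155 - 0.000015×(1.557155 - 1.555226)/(0.000015 - (-0.003154))
       = 1.557146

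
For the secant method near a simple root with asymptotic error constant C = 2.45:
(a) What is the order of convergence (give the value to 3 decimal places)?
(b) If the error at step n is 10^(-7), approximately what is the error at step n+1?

(a) Secant method has superlinear convergence with order φ = (1+√5)/2 ≈ 1.618.
    This means |e_{n+1}| ≈ C|e_n|^1.618.

(b) With |e_n| = 10^(-7) and C = 2.45:
    |e_{n+1}| ≈ 2.45 × (10^(-7))^1.618 = 2.45 × 10^(-11.33)

(a) ≈ 1.618 (golden ratio); (b) |e_{n+1}| ≈ 1.156e-11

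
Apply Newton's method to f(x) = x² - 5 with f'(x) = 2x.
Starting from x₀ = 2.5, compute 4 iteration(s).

f(x) = x² - 5
f'(x) = 2x
x₀ = 2.5

Newton-Raphson formula: x_{n+1} = x_n - f(x_n)/f'(x_n)

Iteration 1:
  f(2.500000) = 1.250000
  f'(2.500000) = 5.000000
  x_1 = 2.500000 - 1.250000/5.000000 = 2.250000
Iteration 2:
  f(2.250000) = 0.062500
  f'(2.250000) = 4.500000
  x_2 = 2.250000 - 0.062500/4.500000 = 2.236111
Iteration 3:
  f(2.236111) = 0.000193
  f'(2.236111) = 4.472222
  x_3 = 2.236111 - 0.000193/4.472222 = 2.236068
Iteration 4:
  f(2.236068) = 0.000000
  f'(2.236068) = 4.472136
  x_4 = 2.236068 - 0.000000/4.472136 = 2.236068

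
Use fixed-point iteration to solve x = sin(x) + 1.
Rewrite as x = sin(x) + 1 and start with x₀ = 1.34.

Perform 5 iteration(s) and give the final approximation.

Equation: x = sin(x) + 1
Fixed-point form: x = sin(x) + 1
x₀ = 1.34

x_1 = g(1.340000) = 1.973485
x_2 = g(1.973485) = 1.920011
x_3 = g(1.920011) = 1.939642
x_4 = g(1.939642) = 1.932744
x_5 = g(1.932744) = 1.935209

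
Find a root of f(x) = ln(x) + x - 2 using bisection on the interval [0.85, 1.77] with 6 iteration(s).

f(x) = ln(x) + x - 2
Initial interval: [0.85, 1.77]

Iteration 1:
  c_1 = (0.850000 + 1.770000)/2 = 1.310000
  f(c_1) = f(1.310000) = -0.419973
  f(a) × f(c) ≥ 0, new interval: [1.310000, 1.770000]
Iteration 2:
  c_2 = (1.310000 + 1.770000)/2 = 1.540000
  f(c_2) = f(1.540000) = -0.028218
  f(a) × f(c) ≥ 0, new interval: [1.540000, 1.770000]
Iteration 3:
  c_3 = (1.540000 + 1.770000)/2 = 1.655000
  f(c_3) = f(1.655000) = 0.158801
  f(a) × f(c) < 0, new interval: [1.540000, 1.655000]
Iteration 4:
  c_4 = (1.540000 + 1.655000)/2 = 1.597500
  f(c_4) = f(1.597500) = 0.065940
  f(a) × f(c) < 0, new interval: [1.540000, 1.597500]
Iteration 5:
  c_5 = (1.540000 + 1.597500)/2 = 1.568750
  f(c_5) = f(1.568750) = 0.019029
  f(a) × f(c) < 0, new interval: [1.540000, 1.568750]
Iteration 6:
  c_6 = (1.540000 + 1.568750)/2 = 1.554375
  f(c_6) = f(1.554375) = -0.004551
  f(a) × f(c) ≥ 0, new interval: [1.554375, 1.568750]

After 6 iteration(s), the approximation is c_6 = 1.554375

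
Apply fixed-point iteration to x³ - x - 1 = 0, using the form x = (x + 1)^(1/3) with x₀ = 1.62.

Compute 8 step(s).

Equation: x³ - x - 1 = 0
Fixed-point form: x = (x + 1)^(1/3)
x₀ = 1.62

x_1 = g(1.620000) = 1.378586
x_2 = g(1.378586) = 1.334872
x_3 = g(1.334872) = 1.326644
x_4 = g(1.326644) = 1.325084
x_5 = g(1.325084) = 1.324787
x_6 = g(1.324787) = 1.324731
x_7 = g(1.324731) = 1.324720
x_8 = g(1.324720) = 1.324718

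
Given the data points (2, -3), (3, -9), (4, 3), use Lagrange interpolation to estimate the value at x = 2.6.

Lagrange interpolation formula:
P(x) = Σ yᵢ × Lᵢ(x)
where Lᵢ(x) = Π_{j≠i} (x - xⱼ)/(xᵢ - xⱼ)

L_0(2.6) = (2.6 - 3)/(2 - 3) × (2.6 - 4)/(2 - 4) = 0.280000
L_1(2.6) = (2.6 - 2)/(3 - 2) × (2.6 - 4)/(3 - 4) = 0.840000
L_2(2.6) = (2.6 - 2)/(4 - 2) × (2.6 - 3)/(4 - 3) = -0.120000

P(2.6) = (-3)×L_0(2.6) + (-9)×L_1(2.6) + 3×L_2(2.6)
P(2.6) = -8.760000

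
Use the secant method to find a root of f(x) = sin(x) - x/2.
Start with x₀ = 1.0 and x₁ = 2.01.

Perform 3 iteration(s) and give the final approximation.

f(x) = sin(x) - x/2
x₀ = 1.0, x₁ = 2.01

Secant formula: x_{n+1} = x_n - f(x_n)(x_n - x_{n-1})/(f(x_n) - f(x_{n-1}))

Iteration 1:
  f(1.000000) = 0.341471
  f(2.010000) = -0.099909
  x_2 = 2.010000 - (-0.099909)×(2.010000 - 1.000000)/(-0.099909 - 0.341471)
       = 1.781380
Iteration 2:
  f(2.010000) = -0.099909
  f(1.781380) = 0.087219
  x_3 = 1.781380 - 0.087219×(1.781380 - 2.010000)/(0.087219 - (-0.099909))
       = 1.887938
Iteration 3:
  f(1.781380) = 0.087219
  f(1.887938) = 0.006162
  x_4 = 1.887938 - 0.006162×(1.887938 - 1.781380)/(0.006162 - 0.087219)
       = 1.896038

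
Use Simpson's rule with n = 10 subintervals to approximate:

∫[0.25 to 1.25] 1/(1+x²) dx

f(x) = 1/(1+x²)
a = 0.25, b = 1.25, n = 10
h = (b - a)/n = 0.100000

Simpson's rule: (h/3)[f(x₀) + 4f(x₁) + 2f(x₂) + ... + f(xₙ)]

x_0 = 0.2500, f(x_0) = 0.941176, coefficient = 1
x_1 = 0.3500, f(x_1) = 0.890869, coefficient = 4
x_2 = 0.4500, f(x_2) = 0.831601, coefficient = 2
x_3 = 0.5500, f(x_3) = 0.767754, coefficient = 4
x_4 = 0.6500, f(x_4) = 0.702988, coefficient = 2
x_5 = 0.7500, f(x_5) = 0.640000, coefficient = 4
x_6 = 0.8500, f(x_6) = 0.580552, coefficient = 2
x_7 = 0.9500, f(x_7) = 0.525624, coefficient = 4
x_8 = 1.0500, f(x_8) = 0.475624, coefficient = 2
x_9 = 1.1500, f(x_9) = 0.430571, coefficient = 4
x_10 = 1.2500, f(x_10) = 0.390244, coefficient = 1

I ≈ (0.100000/3) × 19.532219 = 0.651074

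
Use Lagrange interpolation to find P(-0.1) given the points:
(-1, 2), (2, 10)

Lagrange interpolation formula:
P(x) = Σ yᵢ × Lᵢ(x)
where Lᵢ(x) = Π_{j≠i} (x - xⱼ)/(xᵢ - xⱼ)

L_0(-0.1) = (-0.1 - 2)/(-1 - 2) = 0.700000
L_1(-0.1) = (-0.1 - (-1))/(2 - (-1)) = 0.300000

P(-0.1) = 2×L_0(-0.1) + 10×L_1(-0.1)
P(-0.1) = 4.400000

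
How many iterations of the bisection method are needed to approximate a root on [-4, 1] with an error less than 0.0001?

We need (b-a)/2^n ≤ 0.0001
(1 - (-4))/2^n ≤ 0.0001
5/2^n ≤ 0.0001
2^n ≥ 50000
n ≥ log₂(50000) = 15.61
n ≥ 16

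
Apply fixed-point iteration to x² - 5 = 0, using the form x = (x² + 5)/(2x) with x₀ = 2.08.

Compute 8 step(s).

Equation: x² - 5 = 0
Fixed-point form: x = (x² + 5)/(2x)
x₀ = 2.08

x_1 = g(2.080000) = 2.241923
x_2 = g(2.241923) = 2.236076
x_3 = g(2.236076) = 2.236068
x_4 = g(2.236068) = 2.236068
x_5 = g(2.236068) = 2.236068
x_6 = g(2.236068) = 2.236068
x_7 = g(2.236068) = 2.236068
x_8 = g(2.236068) = 2.236068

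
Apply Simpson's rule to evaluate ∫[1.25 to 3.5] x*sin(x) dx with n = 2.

f(x) = x*sin(x)
a = 1.25, b = 3.5, n = 2
h = (b - a)/n = 1.125000

Simpson's rule: (h/3)[f(x₀) + 4f(x₁) + 2f(x₂) + ... + f(xₙ)]

x_0 = 1.2500, f(x_0) = 1.186231, coefficient = 1
x_1 = 2.3750, f(x_1) = 1.647502, coefficient = 4
x_2 = 3.5000, f(x_2) = -1.227741, coefficient = 1

I ≈ (1.125000/3) × 6.548497 = 2.455686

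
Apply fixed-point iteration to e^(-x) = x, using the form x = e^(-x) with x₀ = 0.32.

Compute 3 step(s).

Equation: e^(-x) = x
Fixed-point form: x = e^(-x)
x₀ = 0.32

x_1 = g(0.320000) = 0.726149
x_2 = g(0.726149) = 0.483768
x_3 = g(0.483768) = 0.616456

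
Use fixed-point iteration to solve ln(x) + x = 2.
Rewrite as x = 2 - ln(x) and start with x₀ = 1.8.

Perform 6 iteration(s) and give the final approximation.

Equation: ln(x) + x = 2
Fixed-point form: x = 2 - ln(x)
x₀ = 1.8

x_1 = g(1.800000) = 1.412213
x_2 = g(1.412213) = 1.654842
x_3 = g(1.654842) = 1.496295
x_4 = g(1.496295) = 1.597008
x_5 = g(1.597008) = 1.531868
x_6 = g(1.531868) = 1.573512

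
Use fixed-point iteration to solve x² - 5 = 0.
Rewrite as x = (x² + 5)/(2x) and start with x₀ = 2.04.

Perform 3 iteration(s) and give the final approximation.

Equation: x² - 5 = 0
Fixed-point form: x = (x² + 5)/(2x)
x₀ = 2.04

x_1 = g(2.040000) = 2.245490
x_2 = g(2.245490) = 2.236088
x_3 = g(2.236088) = 2.236068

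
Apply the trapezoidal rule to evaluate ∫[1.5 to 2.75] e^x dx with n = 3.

f(x) = e^x
a = 1.5, b = 2.75, n = 3
h = (b - a)/n = 0.416667

Trapezoidal rule: (h/2)[f(x₀) + 2f(x₁) + 2f(x₂) + ... + f(xₙ)]

x_0 = 1.5000, f(x_0) = 4.481689, coefficient = 1
x_1 = 1.9167, f(x_1) = 6.798260, coefficient = 2
x_2 = 2.3333, f(x_2) = 10.312259, coefficient = 2
x_3 = 2.7500, f(x_3) = 15.642632, coefficient = 1

I ≈ (0.416667/2) × 54.345358 = 11.321949
Exact value: 11.160943
Error: 0.161007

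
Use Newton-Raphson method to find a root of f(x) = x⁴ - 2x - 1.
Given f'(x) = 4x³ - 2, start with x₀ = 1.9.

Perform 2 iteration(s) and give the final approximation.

f(x) = x⁴ - 2x - 1
f'(x) = 4x³ - 2
x₀ = 1.9

Newton-Raphson formula: x_{n+1} = x_n - f(x_n)/f'(x_n)

Iteration 1:
  f(1.900000) = 8.232100
  f'(1.900000) = 25.436000
  x_1 = 1.900000 - 8.232100/25.436000 = 1.576360
Iteration 2:
  f(1.576360) = 2.022066
  f'(1.576360) = 13.668465
  x_2 = 1.576360 - 2.022066/13.668465 = 1.428424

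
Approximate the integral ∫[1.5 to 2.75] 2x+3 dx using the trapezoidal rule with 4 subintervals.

f(x) = 2x+3
a = 1.5, b = 2.75, n = 4
h = (b - a)/n = 0.312500

Trapezoidal rule: (h/2)[f(x₀) + 2f(x₁) + 2f(x₂) + ... + f(xₙ)]

x_0 = 1.5000, f(x_0) = 6.000000, coefficient = 1
x_1 = 1.8125, f(x_1) = 6.625000, coefficient = 2
x_2 = 2.1250, f(x_2) = 7.250000, coefficient = 2
x_3 = 2.4375, f(x_3) = 7.875000, coefficient = 2
x_4 = 2.7500, f(x_4) = 8.500000, coefficient = 1

I ≈ (0.312500/2) × 58.000000 = 9.062500
Exact value: 9.062500
Error: 0.000000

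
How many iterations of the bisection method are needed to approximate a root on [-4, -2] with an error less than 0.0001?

We need (b-a)/2^n ≤ 0.0001
(-2 - (-4))/2^n ≤ 0.0001
2/2^n ≤ 0.0001
2^n ≥ 20000
n ≥ log₂(20000) = 14.29
n ≥ 15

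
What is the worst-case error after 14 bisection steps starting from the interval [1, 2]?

Bisection error bound: |error| ≤ (b-a)/2^n
|error| ≤ (2 - 1)/2^14 = 1/2^14
|error| ≤ 0.0000610352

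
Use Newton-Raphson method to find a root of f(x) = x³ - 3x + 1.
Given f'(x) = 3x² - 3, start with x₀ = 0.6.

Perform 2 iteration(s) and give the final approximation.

f(x) = x³ - 3x + 1
f'(x) = 3x² - 3
x₀ = 0.6

Newton-Raphson formula: x_{n+1} = x_n - f(x_n)/f'(x_n)

Iteration 1:
  f(0.600000) = -0.584000
  f'(0.600000) = -1.920000
  x_1 = 0.600000 - (-0.584000)/(-1.920000) = 0.295833
Iteration 2:
  f(0.295833) = 0.138391
  f'(0.295833) = -2.737448
  x_2 = 0.295833 - 0.138391/(-2.737448) = 0.346388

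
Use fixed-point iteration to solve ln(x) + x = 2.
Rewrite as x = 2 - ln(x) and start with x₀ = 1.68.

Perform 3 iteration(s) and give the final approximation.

Equation: ln(x) + x = 2
Fixed-point form: x = 2 - ln(x)
x₀ = 1.68

x_1 = g(1.680000) = 1.481206
x_2 = g(1.481206) = 1.607143
x_3 = g(1.607143) = 1.525542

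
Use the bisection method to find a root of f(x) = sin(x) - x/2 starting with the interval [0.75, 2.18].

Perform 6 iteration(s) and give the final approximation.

f(x) = sin(x) - x/2
Initial interval: [0.75, 2.18]

Iteration 1:
  c_1 = (0.750000 + 2.180000)/2 = 1.465000
  f(c_1) = f(1.465000) = 0.261909
  f(a) × f(c) ≥ 0, new interval: [1.465000, 2.180000]
Iteration 2:
  c_2 = (1.465000 + 2.180000)/2 = 1.822500
  f(c_2) = f(1.822500) = 0.057240
  f(a) × f(c) ≥ 0, new interval: [1.822500, 2.180000]
Iteration 3:
  c_3 = (1.822500 + 2.180000)/2 = 2.001250
  f(c_3) = f(2.001250) = -0.091848
  f(a) × f(c) < 0, new interval: [1.822500, 2.001250]
Iteration 4:
  c_4 = (1.822500 + 2.001250)/2 = 1.911875
  f(c_4) = f(1.911875) = -0.013543
  f(a) × f(c) < 0, new interval: [1.822500, 1.911875]
Iteration 5:
  c_5 = (1.822500 + 1.911875)/2 = 1.867188
  f(c_5) = f(1.867188) = 0.022803
  f(a) × f(c) ≥ 0, new interval: [1.867188, 1.911875]
Iteration 6:
  c_6 = (1.867188 + 1.911875)/2 = 1.889531
  f(c_6) = f(1.889531) = 0.004867
  f(a) × f(c) ≥ 0, new interval: [1.889531, 1.911875]

After 6 iteration(s), the approximation is c_6 = 1.889531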